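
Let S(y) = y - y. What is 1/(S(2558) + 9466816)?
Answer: 1/9466816 ≈ 1.0563e-7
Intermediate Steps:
S(y) = 0
1/(S(2558) + 9466816) = 1/(0 + 9466816) = 1/9466816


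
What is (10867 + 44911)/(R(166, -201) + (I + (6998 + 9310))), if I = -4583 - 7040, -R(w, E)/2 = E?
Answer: 55778/5087 ≈ 10.965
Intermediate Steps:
R(w, E) = -2*E
I = -11623
(10867 + 44911)/(R(166, -201) + (I + (6998 + 9310))) = (10867 + 44911)/(-2*(-201) + (-11623 + (6998 + 9310))) = 55778/(402 + (-11623 + 16308)) = 55778/(402 + 4685) = 55778/5087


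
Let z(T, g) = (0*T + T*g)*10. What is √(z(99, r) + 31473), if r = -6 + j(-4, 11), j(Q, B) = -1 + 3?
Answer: 3*√3057 ≈ 165.87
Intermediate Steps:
j(Q, B) = 2
r = -4 (r = -6 + 2 = -4)
z(T, g) = 10*T*g (z(T, g) = (0 + T*g)*10 = (T*g)*10 = 10*T*g)
√(z(99, r) + 31473) = √(10*99*(-4) + 31473) = √(-3960 + 31473) = √27513 = 3*√3057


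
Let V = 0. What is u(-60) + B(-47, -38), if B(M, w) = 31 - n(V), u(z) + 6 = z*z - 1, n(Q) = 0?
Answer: 3624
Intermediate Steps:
u(z) = -7 + z² (u(z) = -6 + (z*z - 1) = -6 + (z² - 1) = -6 + (-1 + z²) = -7 + z²)
B(M, w) = 31 (B(M, w) = 31 - 1*0 = 31 + 0 = 31)
u(-60) + B(-47, -38) = (-7 + (-60)²) + 31 = (-7 + 3600) + 31 = 3593 + 31 = 3624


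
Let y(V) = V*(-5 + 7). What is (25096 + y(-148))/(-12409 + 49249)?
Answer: 620/921 ≈ 0.67318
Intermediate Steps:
y(V) = 2*V (y(V) = V*2 = 2*V)
(25096 + y(-148))/(-12409 + 49249) = (25096 + 2*(-148))/(-12409 + 49249) = (25096 - 296)/36840 = 24800*(1/36840) = 620/921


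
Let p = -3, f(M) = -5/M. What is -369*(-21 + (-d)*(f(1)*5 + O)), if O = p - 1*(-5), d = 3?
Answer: -17712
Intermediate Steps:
O = 2 (O = -3 - 1*(-5) = -3 + 5 = 2)
-369*(-21 + (-d)*(f(1)*5 + O)) = -369*(-21 + (-1*3)*(-5/1*5 + 2)) = -369*(-21 - 3*(-5*1*5 + 2)) = -369*(-21 - 3*(-5*5 + 2)) = -369*(-21 - 3*(-25 + 2)) = -369*(-21 - 3*(-23)) = -369*(-21 + 69) = -369*48 = -17712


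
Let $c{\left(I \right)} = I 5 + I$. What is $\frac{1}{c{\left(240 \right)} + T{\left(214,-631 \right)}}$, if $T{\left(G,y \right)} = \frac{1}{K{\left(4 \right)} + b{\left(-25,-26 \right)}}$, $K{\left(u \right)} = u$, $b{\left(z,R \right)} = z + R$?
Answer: $\frac{47}{67679} \approx 0.00069445$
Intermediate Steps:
$b{\left(z,R \right)} = R + z$
$c{\left(I \right)} = 6 I$ ($c{\left(I \right)} = 5 I + I = 6 I$)
$T{\left(G,y \right)} = - \frac{1}{47}$ ($T{\left(G,y \right)} = \frac{1}{4 - 51} = \frac{1}{-47} = - \frac{1}{47}$)
$\frac{1}{c{\left(240 \right)} + T{\left(214,-631 \right)}} = \frac{1}{6 \cdot 240 - \frac{1}{47}} = \frac{1}{1440 - \frac{1}{47}} = \frac{1}{\frac{67679}{47}} = \frac{47}{67679}$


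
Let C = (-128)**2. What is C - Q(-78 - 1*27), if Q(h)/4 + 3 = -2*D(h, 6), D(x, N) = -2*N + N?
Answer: 16348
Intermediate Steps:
C = 16384
D(x, N) = -N
Q(h) = 36 (Q(h) = -12 + 4*(-(-2)*6) = -12 + 4*(-2*(-6)) = -12 + 4*12 = -12 + 48 = 36)
C - Q(-78 - 1*27) = 16384 - 1*36 = 16384 - 36 = 16348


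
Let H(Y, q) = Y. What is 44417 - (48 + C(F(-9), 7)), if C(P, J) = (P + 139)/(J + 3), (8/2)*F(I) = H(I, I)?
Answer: 1774213/40 ≈ 44355.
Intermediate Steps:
F(I) = I/4
C(P, J) = (139 + P)/(3 + J)
44417 - (48 + C(F(-9), 7)) = 44417 - (48 + (139 + (¼)*(-9))/(3 + 7)) = 44417 - (48 + (139 - 9/4)/10) = 44417 - (48 + (⅒)*(547/4)) = 44417 - (48 + 547/40) = 44417 - 1*2467/40 = 44417 - 2467/40 = 1774213/40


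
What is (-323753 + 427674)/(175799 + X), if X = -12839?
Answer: 103921/162960 ≈ 0.63771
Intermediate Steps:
(-323753 + 427674)/(175799 + X) = (-323753 + 427674)/(175799 - 12839) = 103921/162960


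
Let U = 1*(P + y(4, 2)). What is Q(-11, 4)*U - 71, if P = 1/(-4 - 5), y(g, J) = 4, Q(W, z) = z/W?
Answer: -7169/99 ≈ -72.414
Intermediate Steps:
P = -1/9 (P = 1/(-9) = -1/9 ≈ -0.11111)
U = 35/9 (U = 1*(-1/9 + 4) = 1*(35/9) = 35/9 ≈ 3.8889)
Q(-11, 4)*U - 71 = (4/(-11))*(35/9) - 71 = (4*(-1/11))*(35/9) - 71 = -4/11*35/9 - 71 = -140/99 - 71 = -7169/99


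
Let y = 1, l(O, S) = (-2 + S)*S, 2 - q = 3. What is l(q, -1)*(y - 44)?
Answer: -129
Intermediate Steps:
q = -1 (q = 2 - 1*3 = 2 - 3 = -1)
l(O, S) = S*(-2 + S)
l(q, -1)*(y - 44) = (-(-2 - 1))*(1 - 44) = -1*(-3)*(-43) = 3*(-43) = -129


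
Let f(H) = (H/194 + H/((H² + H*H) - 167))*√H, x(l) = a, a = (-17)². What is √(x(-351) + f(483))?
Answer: √(2366131468270416484 + 20392338585582810*√483)/90483734 ≈ 18.540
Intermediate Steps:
a = 289
x(l) = 289
f(H) = √H*(H/194 + H/(-167 + 2*H²)) (f(H) = (H*(1/194) + H/((H² + H²) - 167))*√H = (H/194 + H/(2*H² - 167))*√H = (H/194 + H/(-167 + 2*H²))*√H = √H*(H/194 + H/(-167 + 2*H²)))
√(x(-351) + f(483)) = √(289 + 483^(3/2)*(27 + 2*483²)/(194*(-167 + 2*483²))) = √(289 + (483*√483)*(27 + 2*233289)/(194*(-167 + 2*233289))) = √(289 + (483*√483)*(27 + 466578)/(194*(-167 + 466578))) = √(289 + (1/194)*(483*√483)*466605/466411) = √(289 + (1/194)*(483*√483)*(1/466411)*466605) = √(289 + 225370215*√483/90483734)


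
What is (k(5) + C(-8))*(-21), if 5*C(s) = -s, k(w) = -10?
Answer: 882/5 ≈ 176.40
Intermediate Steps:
C(s) = -s/5 (C(s) = (-s)/5 = -s/5)
(k(5) + C(-8))*(-21) = (-10 - ⅕*(-8))*(-21) = (-10 + 8/5)*(-21) = -42/5*(-21) = 882/5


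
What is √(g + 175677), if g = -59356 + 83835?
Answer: 2*√50039 ≈ 447.39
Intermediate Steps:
g = 24479
√(g + 175677) = √(24479 + 175677) = √200156 = 2*√50039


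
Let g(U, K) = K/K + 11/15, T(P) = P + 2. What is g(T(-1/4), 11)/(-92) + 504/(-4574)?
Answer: -203611/1578030 ≈ -0.12903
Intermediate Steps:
T(P) = 2 + P
g(U, K) = 26/15 (g(U, K) = 1 + 11*(1/15) = 1 + 11/15 = 26/15)
g(T(-1/4), 11)/(-92) + 504/(-4574) = (26/15)/(-92) + 504/(-4574) = (26/15)*(-1/92) + 504*(-1/4574) = -13/690 - 252/2287 = -203611/1578030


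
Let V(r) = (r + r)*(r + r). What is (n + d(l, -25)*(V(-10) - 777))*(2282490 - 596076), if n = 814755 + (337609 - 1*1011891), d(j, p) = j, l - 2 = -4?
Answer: 238167189978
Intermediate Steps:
l = -2 (l = 2 - 4 = -2)
V(r) = 4*r² (V(r) = (2*r)*(2*r) = 4*r²)
n = 140473 (n = 814755 + (337609 - 1011891) = 814755 - 674282 = 140473)
(n + d(l, -25)*(V(-10) - 777))*(2282490 - 596076) = (140473 - 2*(4*(-10)² - 777))*(2282490 - 596076) = (140473 - 2*(4*100 - 777))*1686414 = (140473 - 2*(400 - 777))*1686414 = (140473 - 2*(-377))*1686414 = (140473 + 754)*1686414 = 141227*1686414 = 238167189978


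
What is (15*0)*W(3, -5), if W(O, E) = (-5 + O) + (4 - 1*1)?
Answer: 0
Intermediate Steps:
W(O, E) = -2 + O (W(O, E) = (-5 + O) + (4 - 1) = (-5 + O) + 3 = -2 + O)
(15*0)*W(3, -5) = (15*0)*(-2 + 3) = 0*1 = 0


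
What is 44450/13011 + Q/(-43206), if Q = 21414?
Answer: 273648191/93692211 ≈ 2.9207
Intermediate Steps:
44450/13011 + Q/(-43206) = 44450/13011 + 21414/(-43206) = 44450*(1/13011) + 21414*(-1/43206) = 44450/13011 - 3569/7201 = 273648191/93692211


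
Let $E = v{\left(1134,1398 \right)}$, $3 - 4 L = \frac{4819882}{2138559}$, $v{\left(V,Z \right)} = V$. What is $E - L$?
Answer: $\frac{9698907829}{8554236} \approx 1133.8$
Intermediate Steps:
$L = \frac{1595795}{8554236}$ ($L = \frac{3}{4} - \frac{4819882 \cdot \frac{1}{2138559}}{4} = \frac{3}{4} - \frac{2409941}{4277118} = \frac{1595795}{8554236} \approx 0.18655$)
$E = 1134$
$E - L = 1134 - \frac{1595795}{8554236} = \frac{9698907829}{8554236}$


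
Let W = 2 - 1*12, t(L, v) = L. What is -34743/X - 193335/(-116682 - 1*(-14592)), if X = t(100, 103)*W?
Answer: 124674929/3403000 ≈ 36.637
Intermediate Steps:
W = -10 (W = 2 - 12 = -10)
X = -1000 (X = 100*(-10) = -1000)
-34743/X - 193335/(-116682 - 1*(-14592)) = -34743/(-1000) - 193335/(-116682 - 1*(-14592)) = -34743*(-1/1000) - 193335/(-116682 + 14592) = 34743/1000 - 193335/(-102090) = 34743/1000 - 193335*(-1/102090) = 34743/1000 + 12889/6806 = 124674929/3403000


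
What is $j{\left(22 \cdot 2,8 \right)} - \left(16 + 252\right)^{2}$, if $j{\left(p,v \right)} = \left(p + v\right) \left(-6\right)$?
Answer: $-72136$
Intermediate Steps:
$j{\left(p,v \right)} = - 6 p - 6 v$
$j{\left(22 \cdot 2,8 \right)} - \left(16 + 252\right)^{2} = \left(- 6 \cdot 22 \cdot 2 - 48\right) - \left(16 + 252\right)^{2} = \left(\left(-6\right) 44 - 48\right) - 268^{2} = \left(-264 - 48\right) - 71824 = -312 - 71824 = -72136$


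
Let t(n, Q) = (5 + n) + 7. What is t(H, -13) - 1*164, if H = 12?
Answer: -140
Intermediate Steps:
t(n, Q) = 12 + n
t(H, -13) - 1*164 = (12 + 12) - 1*164 = 24 - 164 = -140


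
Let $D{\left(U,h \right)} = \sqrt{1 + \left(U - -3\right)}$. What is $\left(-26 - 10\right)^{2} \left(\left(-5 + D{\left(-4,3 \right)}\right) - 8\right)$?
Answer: $-16848$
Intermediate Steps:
$D{\left(U,h \right)} = \sqrt{4 + U}$ ($D{\left(U,h \right)} = \sqrt{1 + \left(U + 3\right)} = \sqrt{1 + \left(3 + U\right)} = \sqrt{4 + U}$)
$\left(-26 - 10\right)^{2} \left(\left(-5 + D{\left(-4,3 \right)}\right) - 8\right) = \left(-26 - 10\right)^{2} \left(\left(-5 + \sqrt{4 - 4}\right) - 8\right) = \left(-36\right)^{2} \left(\left(-5 + \sqrt{0}\right) - 8\right) = 1296 \left(\left(-5 + 0\right) - 8\right) = 1296 \left(-5 - 8\right) = 1296 \left(-13\right) = -16848$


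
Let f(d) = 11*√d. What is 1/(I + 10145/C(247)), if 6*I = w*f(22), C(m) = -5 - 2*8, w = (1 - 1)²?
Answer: -21/10145 ≈ -0.0020700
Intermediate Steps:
w = 0 (w = 0² = 0)
C(m) = -21 (C(m) = -5 - 16 = -21)
I = 0 (I = (0*(11*√22))/6 = (⅙)*0 = 0)
1/(I + 10145/C(247)) = 1/(0 + 10145/(-21)) = 1/(0 + 10145*(-1/21)) = 1/(0 - 10145/21) = 1/(-10145/21) = -21/10145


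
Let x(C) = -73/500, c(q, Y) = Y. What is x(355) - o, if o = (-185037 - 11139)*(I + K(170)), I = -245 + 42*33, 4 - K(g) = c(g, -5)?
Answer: 112801199927/500 ≈ 2.2560e+8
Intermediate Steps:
x(C) = -73/500 (x(C) = -73*1/500 = -73/500)
K(g) = 9 (K(g) = 4 - 1*(-5) = 4 + 5 = 9)
I = 1141 (I = -245 + 1386 = 1141)
o = -225602400 (o = (-185037 - 11139)*(1141 + 9) = -196176*1150 = -225602400)
x(355) - o = -73/500 - 1*(-225602400) = -73/500 + 225602400 = 112801199927/500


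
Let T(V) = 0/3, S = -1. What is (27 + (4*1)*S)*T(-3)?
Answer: 0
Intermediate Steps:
T(V) = 0 (T(V) = 0*(1/3) = 0)
(27 + (4*1)*S)*T(-3) = (27 + (4*1)*(-1))*0 = (27 + 4*(-1))*0 = (27 - 4)*0 = 23*0 = 0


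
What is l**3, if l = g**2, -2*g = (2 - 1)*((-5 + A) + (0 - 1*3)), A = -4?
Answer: 46656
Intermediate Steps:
g = 6 (g = -(2 - 1)*((-5 - 4) + (0 - 1*3))/2 = -(-9 + (0 - 3))/2 = -(-9 - 3)/2 = -(-12)/2 = -1/2*(-12) = 6)
l = 36 (l = 6**2 = 36)
l**3 = 36**3 = 46656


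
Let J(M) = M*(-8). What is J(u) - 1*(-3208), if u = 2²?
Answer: 3176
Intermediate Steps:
u = 4
J(M) = -8*M
J(u) - 1*(-3208) = -8*4 - 1*(-3208) = -32 + 3208 = 3176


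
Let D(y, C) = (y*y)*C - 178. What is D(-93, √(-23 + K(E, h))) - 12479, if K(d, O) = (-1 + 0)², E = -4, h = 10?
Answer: -12657 + 8649*I*√22 ≈ -12657.0 + 40567.0*I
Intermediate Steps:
K(d, O) = 1 (K(d, O) = (-1)² = 1)
D(y, C) = -178 + C*y² (D(y, C) = y²*C - 178 = C*y² - 178 = -178 + C*y²)
D(-93, √(-23 + K(E, h))) - 12479 = (-178 + √(-23 + 1)*(-93)²) - 12479 = (-178 + √(-22)*8649) - 12479 = (-178 + (I*√22)*8649) - 12479 = (-178 + 8649*I*√22) - 12479 = -12657 + 8649*I*√22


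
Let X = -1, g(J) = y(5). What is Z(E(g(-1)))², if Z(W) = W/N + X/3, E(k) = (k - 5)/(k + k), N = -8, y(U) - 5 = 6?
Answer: 9409/69696 ≈ 0.13500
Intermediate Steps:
y(U) = 11 (y(U) = 5 + 6 = 11)
g(J) = 11
E(k) = (-5 + k)/(2*k) (E(k) = (-5 + k)/((2*k)) = (-5 + k)*(1/(2*k)) = (-5 + k)/(2*k))
Z(W) = -⅓ - W/8 (Z(W) = W/(-8) - 1/3 = W*(-⅛) - 1*⅓ = -W/8 - ⅓ = -⅓ - W/8)
Z(E(g(-1)))² = (-⅓ - (-5 + 11)/(16*11))² = (-⅓ - 6/(16*11))² = (-⅓ - ⅛*3/11)² = (-⅓ - 3/88)² = (-97/264)² = 9409/69696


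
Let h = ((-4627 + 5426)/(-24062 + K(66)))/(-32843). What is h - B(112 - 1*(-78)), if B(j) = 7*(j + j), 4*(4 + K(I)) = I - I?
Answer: -2102463036281/790399638 ≈ -2660.0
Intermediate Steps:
K(I) = -4 (K(I) = -4 + (I - I)/4 = -4 + (¼)*0 = -4 + 0 = -4)
B(j) = 14*j (B(j) = 7*(2*j) = 14*j)
h = 799/790399638 (h = ((-4627 + 5426)/(-24062 - 4))/(-32843) = (799/(-24066))*(-1/32843) = (799*(-1/24066))*(-1/32843) = -799/24066*(-1/32843) = 799/790399638 ≈ 1.0109e-6)
h - B(112 - 1*(-78)) = 799/790399638 - 14*(112 - 1*(-78)) = 799/790399638 - 14*(112 + 78) = 799/790399638 - 14*190 = 799/790399638 - 1*2660 = 799/790399638 - 2660 = -2102463036281/790399638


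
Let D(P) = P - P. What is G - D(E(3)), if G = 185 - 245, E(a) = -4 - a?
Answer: -60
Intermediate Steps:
G = -60
D(P) = 0
G - D(E(3)) = -60 - 1*0 = -60 + 0 = -60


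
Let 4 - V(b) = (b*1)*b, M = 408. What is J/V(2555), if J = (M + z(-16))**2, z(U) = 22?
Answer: -184900/6528021 ≈ -0.028324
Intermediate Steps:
V(b) = 4 - b**2 (V(b) = 4 - b*1*b = 4 - b*b = 4 - b**2)
J = 184900 (J = (408 + 22)**2 = 430**2 = 184900)
J/V(2555) = 184900/(4 - 1*2555**2) = 184900/(4 - 1*6528025) = 184900/(4 - 6528025) = 184900/(-6528021) = 184900*(-1/6528021) = -184900/6528021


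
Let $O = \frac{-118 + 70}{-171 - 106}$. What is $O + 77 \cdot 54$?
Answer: $\frac{1151814}{277} \approx 4158.2$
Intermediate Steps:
$O = \frac{48}{277}$ ($O = - \frac{48}{-277} = \left(-48\right) \left(- \frac{1}{277}\right) = \frac{48}{277} \approx 0.17329$)
$O + 77 \cdot 54 = \frac{48}{277} + 77 \cdot 54 = \frac{48}{277} + 4158 = \frac{1151814}{277}$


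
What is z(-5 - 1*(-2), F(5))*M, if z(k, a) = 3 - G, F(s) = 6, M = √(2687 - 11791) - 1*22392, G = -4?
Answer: -156744 + 28*I*√569 ≈ -1.5674e+5 + 667.9*I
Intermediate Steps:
M = -22392 + 4*I*√569 (M = √(-9104) - 22392 = 4*I*√569 - 22392 = -22392 + 4*I*√569 ≈ -22392.0 + 95.415*I)
z(k, a) = 7 (z(k, a) = 3 - 1*(-4) = 3 + 4 = 7)
z(-5 - 1*(-2), F(5))*M = 7*(-22392 + 4*I*√569) = -156744 + 28*I*√569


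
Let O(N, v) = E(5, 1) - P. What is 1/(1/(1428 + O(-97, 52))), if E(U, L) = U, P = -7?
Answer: 1440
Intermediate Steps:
O(N, v) = 12 (O(N, v) = 5 - 1*(-7) = 5 + 7 = 12)
1/(1/(1428 + O(-97, 52))) = 1/(1/(1428 + 12)) = 1/(1/1440) = 1440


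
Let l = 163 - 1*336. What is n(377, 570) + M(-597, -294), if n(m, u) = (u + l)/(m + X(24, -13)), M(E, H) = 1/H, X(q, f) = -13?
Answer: 8311/7644 ≈ 1.0873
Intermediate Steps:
l = -173 (l = 163 - 336 = -173)
n(m, u) = (-173 + u)/(-13 + m) (n(m, u) = (u - 173)/(m - 13) = (-173 + u)/(-13 + m))
n(377, 570) + M(-597, -294) = (-173 + 570)/(-13 + 377) + 1/(-294) = 397/364 - 1/294 = 8311/7644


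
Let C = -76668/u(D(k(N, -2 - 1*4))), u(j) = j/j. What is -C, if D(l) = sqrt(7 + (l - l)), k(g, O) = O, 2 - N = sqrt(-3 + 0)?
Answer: 76668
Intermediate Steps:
N = 2 - I*sqrt(3) (N = 2 - sqrt(-3 + 0) = 2 - sqrt(-3) = 2 - I*sqrt(3) ≈ 2.0 - 1.732*I)
D(l) = sqrt(7) (D(l) = sqrt(7 + 0) = sqrt(7))
u(j) = 1
C = -76668 (C = -76668/1 = -76668*1 = -76668)
-C = -1*(-76668) = 76668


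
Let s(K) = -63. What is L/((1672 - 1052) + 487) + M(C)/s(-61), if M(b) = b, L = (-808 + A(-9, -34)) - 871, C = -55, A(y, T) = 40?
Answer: -4708/7749 ≈ -0.60756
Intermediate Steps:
L = -1639 (L = (-808 + 40) - 871 = -768 - 871 = -1639)
L/((1672 - 1052) + 487) + M(C)/s(-61) = -1639/((1672 - 1052) + 487) - 55/(-63) = -1639/(620 + 487) - 55*(-1/63) = -1639/1107 + 55/63 = -4708/7749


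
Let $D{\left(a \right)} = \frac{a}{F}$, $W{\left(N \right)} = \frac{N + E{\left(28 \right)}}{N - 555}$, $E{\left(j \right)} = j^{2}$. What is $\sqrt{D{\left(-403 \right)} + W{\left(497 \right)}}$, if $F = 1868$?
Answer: $\frac{i \sqrt{16361853563}}{27086} \approx 4.7225 i$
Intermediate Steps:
$W{\left(N \right)} = \frac{784 + N}{-555 + N}$ ($W{\left(N \right)} = \frac{N + 28^{2}}{N - 555} = \frac{N + 784}{-555 + N} = \frac{784 + N}{-555 + N}$)
$D{\left(a \right)} = \frac{a}{1868}$
$\sqrt{D{\left(-403 \right)} + W{\left(497 \right)}} = \sqrt{\frac{1}{1868} \left(-403\right) + \frac{784 + 497}{-555 + 497}} = \sqrt{- \frac{403}{1868} + \frac{1}{-58} \cdot 1281} = \sqrt{- \frac{403}{1868} - \frac{1281}{58}} = \sqrt{- \frac{1208141}{54172}} = \frac{i \sqrt{16361853563}}{27086}$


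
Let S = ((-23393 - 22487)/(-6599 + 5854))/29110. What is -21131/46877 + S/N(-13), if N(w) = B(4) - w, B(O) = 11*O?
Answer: -2611906488889/5794729184355 ≈ -0.45074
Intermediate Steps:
N(w) = 44 - w (N(w) = 11*4 - w = 44 - w)
S = 4588/2168695 (S = -45880/(-745)*(1/29110) = -45880*(-1/745)*(1/29110) = (9176/149)*(1/29110) = 4588/2168695 ≈ 0.0021156)
-21131/46877 + S/N(-13) = -21131/46877 + 4588/(2168695*(44 - 1*(-13))) = -21131*1/46877 + 4588/(2168695*(44 + 13)) = -21131/46877 + (4588/2168695)/57 = -21131/46877 + (4588/2168695)*(1/57) = -21131/46877 + 4588/123615615 = -2611906488889/5794729184355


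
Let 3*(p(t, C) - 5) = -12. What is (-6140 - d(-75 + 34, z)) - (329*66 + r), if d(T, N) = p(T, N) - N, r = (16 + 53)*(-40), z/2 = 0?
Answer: -25095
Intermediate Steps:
z = 0 (z = 2*0 = 0)
p(t, C) = 1 (p(t, C) = 5 + (⅓)*(-12) = 5 - 4 = 1)
r = -2760 (r = 69*(-40) = -2760)
d(T, N) = 1 - N
(-6140 - d(-75 + 34, z)) - (329*66 + r) = (-6140 - (1 - 1*0)) - (329*66 - 2760) = (-6140 - (1 + 0)) - (21714 - 2760) = (-6140 - 1*1) - 1*18954 = (-6140 - 1) - 18954 = -6141 - 18954 = -25095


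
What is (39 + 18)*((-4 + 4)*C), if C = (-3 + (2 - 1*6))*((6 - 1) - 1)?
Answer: 0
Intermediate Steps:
C = -28 (C = (-3 + (2 - 6))*(5 - 1) = (-3 - 4)*4 = -7*4 = -28)
(39 + 18)*((-4 + 4)*C) = (39 + 18)*((-4 + 4)*(-28)) = 57*(0*(-28)) = 57*0 = 0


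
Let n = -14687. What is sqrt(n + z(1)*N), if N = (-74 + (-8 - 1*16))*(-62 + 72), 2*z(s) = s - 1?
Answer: I*sqrt(14687) ≈ 121.19*I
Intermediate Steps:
z(s) = -1/2 + s/2 (z(s) = (s - 1)/2 = (-1 + s)/2 = -1/2 + s/2)
N = -980 (N = (-74 + (-8 - 16))*10 = (-74 - 24)*10 = -98*10 = -980)
sqrt(n + z(1)*N) = sqrt(-14687 + (-1/2 + (1/2)*1)*(-980)) = sqrt(-14687 + (-1/2 + 1/2)*(-980)) = sqrt(-14687 + 0*(-980)) = sqrt(-14687 + 0) = sqrt(-14687) = I*sqrt(14687)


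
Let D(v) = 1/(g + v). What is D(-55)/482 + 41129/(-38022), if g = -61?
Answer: -1149821335/1062943032 ≈ -1.0817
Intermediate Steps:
D(v) = 1/(-61 + v)
D(-55)/482 + 41129/(-38022) = 1/(-61 - 55*482) + 41129/(-38022) = (1/482)/(-116) + 41129*(-1/38022) = -1/116*1/482 - 41129/38022 = -1/55912 - 41129/38022 = -1149821335/1062943032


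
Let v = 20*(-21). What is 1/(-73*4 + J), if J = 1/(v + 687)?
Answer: -267/77963 ≈ -0.0034247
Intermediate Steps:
v = -420
J = 1/267 (J = 1/(-420 + 687) = 1/267 ≈ 0.0037453)
1/(-73*4 + J) = 1/(-73*4 + 1/267) = 1/(-292 + 1/267) = 1/(-77963/267) = -267/77963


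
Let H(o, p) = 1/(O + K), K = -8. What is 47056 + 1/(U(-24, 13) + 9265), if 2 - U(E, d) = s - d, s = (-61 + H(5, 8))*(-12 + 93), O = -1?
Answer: 669606881/14230 ≈ 47056.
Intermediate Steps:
H(o, p) = -1/9 (H(o, p) = 1/(-1 - 8) = 1/(-9) = -1/9)
s = -4950 (s = (-61 - 1/9)*(-12 + 93) = -550/9*81 = -4950)
U(E, d) = 4952 + d (U(E, d) = 2 - (-4950 - d) = 2 + (4950 + d) = 4952 + d)
47056 + 1/(U(-24, 13) + 9265) = 47056 + 1/((4952 + 13) + 9265) = 47056 + 1/(4965 + 9265) = 47056 + 1/14230 = 669606881/14230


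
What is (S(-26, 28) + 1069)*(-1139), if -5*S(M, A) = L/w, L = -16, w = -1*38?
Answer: -115662033/95 ≈ -1.2175e+6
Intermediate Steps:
w = -38
S(M, A) = -8/95 (S(M, A) = -(-16)/(5*(-38)) = -(-16)*(-1)/(5*38) = -1/5*8/19 = -8/95)
(S(-26, 28) + 1069)*(-1139) = (-8/95 + 1069)*(-1139) = (101547/95)*(-1139) = -115662033/95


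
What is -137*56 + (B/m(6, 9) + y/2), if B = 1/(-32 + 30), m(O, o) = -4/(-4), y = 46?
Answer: -15299/2 ≈ -7649.5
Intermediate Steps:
m(O, o) = 1 (m(O, o) = -4*(-1/4) = 1)
B = -1/2 (B = 1/(-2) = -1/2 ≈ -0.50000)
-137*56 + (B/m(6, 9) + y/2) = -137*56 + (-1/2/1 + 46/2) = -7672 + (-1/2*1 + 46*(1/2)) = -7672 + (-1/2 + 23) = -7672 + 45/2 = -15299/2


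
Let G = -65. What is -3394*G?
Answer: 220610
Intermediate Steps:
-3394*G = -3394*(-65) = 220610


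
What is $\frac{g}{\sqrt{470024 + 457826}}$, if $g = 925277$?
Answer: $\frac{925277 \sqrt{37114}}{185570} \approx 960.58$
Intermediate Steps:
$\frac{g}{\sqrt{470024 + 457826}} = \frac{925277}{\sqrt{470024 + 457826}} = \frac{925277}{\sqrt{927850}} = \frac{925277}{5 \sqrt{37114}} = 925277 \frac{\sqrt{37114}}{185570} = \frac{925277 \sqrt{37114}}{185570}$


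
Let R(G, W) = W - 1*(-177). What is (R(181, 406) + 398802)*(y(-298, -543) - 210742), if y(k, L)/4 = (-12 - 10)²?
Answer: -83393984310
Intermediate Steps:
R(G, W) = 177 + W (R(G, W) = W + 177 = 177 + W)
y(k, L) = 1936 (y(k, L) = 4*(-12 - 10)² = 4*(-22)² = 4*484 = 1936)
(R(181, 406) + 398802)*(y(-298, -543) - 210742) = ((177 + 406) + 398802)*(1936 - 210742) = (583 + 398802)*(-208806) = 399385*(-208806) = -83393984310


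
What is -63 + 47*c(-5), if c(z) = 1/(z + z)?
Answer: -677/10 ≈ -67.700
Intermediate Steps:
c(z) = 1/(2*z)
-63 + 47*c(-5) = -63 + 47*((½)/(-5)) = -63 + 47*((½)*(-⅕)) = -63 + 47*(-⅒) = -63 - 47/10 = -677/10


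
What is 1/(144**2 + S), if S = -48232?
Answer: -1/27496 ≈ -3.6369e-5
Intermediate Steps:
1/(144**2 + S) = 1/(144**2 - 48232) = 1/(20736 - 48232) = 1/(-27496) = -1/27496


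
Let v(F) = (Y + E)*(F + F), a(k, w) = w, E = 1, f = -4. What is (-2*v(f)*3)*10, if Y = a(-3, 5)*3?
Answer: 7680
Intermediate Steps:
Y = 15 (Y = 5*3 = 15)
v(F) = 32*F (v(F) = (15 + 1)*(F + F) = 16*(2*F) = 32*F)
(-2*v(f)*3)*10 = (-64*(-4)*3)*10 = (-2*(-128)*3)*10 = (256*3)*10 = 768*10 = 7680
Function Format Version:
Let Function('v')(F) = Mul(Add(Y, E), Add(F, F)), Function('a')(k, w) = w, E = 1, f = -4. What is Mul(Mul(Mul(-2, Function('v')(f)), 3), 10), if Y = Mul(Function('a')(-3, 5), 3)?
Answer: 7680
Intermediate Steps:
Y = 15 (Y = Mul(5, 3) = 15)
Function('v')(F) = Mul(32, F) (Function('v')(F) = Mul(Add(15, 1), Add(F, F)) = Mul(16, Mul(2, F)) = Mul(32, F))
Mul(Mul(Mul(-2, Function('v')(f)), 3), 10) = Mul(Mul(Mul(-2, Mul(32, -4)), 3), 10) = Mul(Mul(Mul(-2, -128), 3), 10) = Mul(Mul(256, 3), 10) = Mul(768, 10) = 7680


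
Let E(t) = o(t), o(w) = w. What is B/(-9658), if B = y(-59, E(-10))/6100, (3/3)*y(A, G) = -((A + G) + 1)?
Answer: -17/14728450 ≈ -1.1542e-6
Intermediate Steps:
E(t) = t
y(A, G) = -1 - A - G (y(A, G) = -((A + G) + 1) = -(1 + A + G) = -1 - A - G)
B = 17/1525 (B = (-1 - 1*(-59) - 1*(-10))/6100 = (-1 + 59 + 10)*(1/6100) = 68*(1/6100) = 17/1525 ≈ 0.011148)
B/(-9658) = (17/1525)/(-9658) = (17/1525)*(-1/9658) = -17/14728450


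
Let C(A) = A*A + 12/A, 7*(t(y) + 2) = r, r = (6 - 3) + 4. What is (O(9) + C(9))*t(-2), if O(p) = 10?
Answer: -277/3 ≈ -92.333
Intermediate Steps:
r = 7 (r = 3 + 4 = 7)
t(y) = -1 (t(y) = -2 + (⅐)*7 = -2 + 1 = -1)
C(A) = A² + 12/A
(O(9) + C(9))*t(-2) = (10 + (12 + 9³)/9)*(-1) = (10 + (12 + 729)/9)*(-1) = (10 + (⅑)*741)*(-1) = (10 + 247/3)*(-1) = (277/3)*(-1) = -277/3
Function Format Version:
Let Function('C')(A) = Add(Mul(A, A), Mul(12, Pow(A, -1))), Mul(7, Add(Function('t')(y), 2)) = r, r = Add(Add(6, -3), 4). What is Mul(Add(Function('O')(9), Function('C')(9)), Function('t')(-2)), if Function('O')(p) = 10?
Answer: Rational(-277, 3) ≈ -92.333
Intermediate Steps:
r = 7 (r = Add(3, 4) = 7)
Function('t')(y) = -1 (Function('t')(y) = Add(-2, Mul(Rational(1, 7), 7)) = Add(-2, 1) = -1)
Function('C')(A) = Add(Pow(A, 2), Mul(12, Pow(A, -1)))
Mul(Add(Function('O')(9), Function('C')(9)), Function('t')(-2)) = Mul(Add(10, Mul(Pow(9, -1), Add(12, Pow(9, 3)))), -1) = Mul(Add(10, Mul(Rational(1, 9), Add(12, 729))), -1) = Mul(Add(10, Mul(Rational(1, 9), 741)), -1) = Mul(Add(10, Rational(247, 3)), -1) = Mul(Rational(277, 3), -1) = Rational(-277, 3)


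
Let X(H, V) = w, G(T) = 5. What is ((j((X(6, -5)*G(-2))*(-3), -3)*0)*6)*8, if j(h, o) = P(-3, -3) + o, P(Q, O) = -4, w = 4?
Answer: 0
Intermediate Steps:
X(H, V) = 4
j(h, o) = -4 + o
((j((X(6, -5)*G(-2))*(-3), -3)*0)*6)*8 = (((-4 - 3)*0)*6)*8 = (-7*0*6)*8 = (0*6)*8 = 0*8 = 0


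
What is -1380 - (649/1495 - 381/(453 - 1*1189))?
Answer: -66064733/47840 ≈ -1381.0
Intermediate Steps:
-1380 - (649/1495 - 381/(453 - 1*1189)) = -1380 - (649*(1/1495) - 381/(453 - 1189)) = -1380 - (649/1495 - 381/(-736)) = -1380 - (649/1495 - 381*(-1/736)) = -1380 - (649/1495 + 381/736) = -1380 - 1*45533/47840 = -1380 - 45533/47840 = -66064733/47840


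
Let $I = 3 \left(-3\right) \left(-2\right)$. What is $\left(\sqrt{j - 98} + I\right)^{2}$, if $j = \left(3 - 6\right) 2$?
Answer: $220 + 72 i \sqrt{26} \approx 220.0 + 367.13 i$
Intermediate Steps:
$j = -6$ ($j = \left(-3\right) 2 = -6$)
$I = 18$ ($I = \left(-9\right) \left(-2\right) = 18$)
$\left(\sqrt{j - 98} + I\right)^{2} = \left(\sqrt{-6 - 98} + 18\right)^{2} = \left(\sqrt{-104} + 18\right)^{2} = \left(2 i \sqrt{26} + 18\right)^{2} = \left(18 + 2 i \sqrt{26}\right)^{2}$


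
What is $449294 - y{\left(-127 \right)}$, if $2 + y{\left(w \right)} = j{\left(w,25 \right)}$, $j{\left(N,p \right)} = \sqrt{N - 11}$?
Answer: $449296 - i \sqrt{138} \approx 4.493 \cdot 10^{5} - 11.747 i$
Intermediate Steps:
$j{\left(N,p \right)} = \sqrt{-11 + N}$
$y{\left(w \right)} = -2 + \sqrt{-11 + w}$
$449294 - y{\left(-127 \right)} = 449294 - \left(-2 + \sqrt{-11 - 127}\right) = 449294 - \left(-2 + \sqrt{-138}\right) = 449294 - \left(-2 + i \sqrt{138}\right) = 449294 + \left(2 - i \sqrt{138}\right) = 449296 - i \sqrt{138}$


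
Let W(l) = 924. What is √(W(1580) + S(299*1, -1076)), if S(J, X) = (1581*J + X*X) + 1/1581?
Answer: 4*√254864456790/1581 ≈ 1277.3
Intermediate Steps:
S(J, X) = 1/1581 + X² + 1581*J (S(J, X) = (1581*J + X²) + 1/1581 = (X² + 1581*J) + 1/1581 = 1/1581 + X² + 1581*J)
√(W(1580) + S(299*1, -1076)) = √(924 + (1/1581 + (-1076)² + 1581*(299*1))) = √(924 + (1/1581 + 1157776 + 1581*299)) = √(924 + (1/1581 + 1157776 + 472719)) = √(924 + 2577812596/1581) = √(2579273440/1581) = 4*√254864456790/1581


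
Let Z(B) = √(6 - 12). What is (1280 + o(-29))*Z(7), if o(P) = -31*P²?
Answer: -24791*I*√6 ≈ -60725.0*I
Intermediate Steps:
Z(B) = I*√6 (Z(B) = √(-6) = I*√6)
(1280 + o(-29))*Z(7) = (1280 - 31*(-29)²)*(I*√6) = (1280 - 31*841)*(I*√6) = (1280 - 26071)*(I*√6) = -24791*I*√6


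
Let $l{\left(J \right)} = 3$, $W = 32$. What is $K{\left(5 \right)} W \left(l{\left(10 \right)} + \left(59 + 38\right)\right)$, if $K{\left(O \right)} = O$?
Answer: $16000$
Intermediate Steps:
$K{\left(5 \right)} W \left(l{\left(10 \right)} + \left(59 + 38\right)\right) = 5 \cdot 32 \left(3 + \left(59 + 38\right)\right) = 160 \left(3 + 97\right) = 160 \cdot 100 = 16000$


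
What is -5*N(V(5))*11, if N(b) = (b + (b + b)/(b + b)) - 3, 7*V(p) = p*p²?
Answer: -6105/7 ≈ -872.14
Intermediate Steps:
V(p) = p³/7 (V(p) = (p*p²)/7 = p³/7)
N(b) = -2 + b (N(b) = (b + (2*b)/((2*b))) - 3 = (b + (2*b)*(1/(2*b))) - 3 = (b + 1) - 3 = (1 + b) - 3 = -2 + b)
-5*N(V(5))*11 = -5*(-2 + (⅐)*5³)*11 = -5*(-2 + (⅐)*125)*11 = -5*(-2 + 125/7)*11 = -5*111/7*11 = -555/7*11 = -6105/7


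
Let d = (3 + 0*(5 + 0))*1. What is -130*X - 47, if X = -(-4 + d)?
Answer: -177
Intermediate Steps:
d = 3 (d = (3 + 0*5)*1 = (3 + 0)*1 = 3*1 = 3)
X = 1 (X = -(-4 + 3) = -1*(-1) = 1)
-130*X - 47 = -130*1 - 47 = -130 - 47 = -177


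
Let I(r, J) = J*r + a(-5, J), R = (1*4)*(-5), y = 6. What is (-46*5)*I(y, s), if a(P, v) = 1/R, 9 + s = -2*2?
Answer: 35903/2 ≈ 17952.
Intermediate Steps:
R = -20 (R = 4*(-5) = -20)
s = -13 (s = -9 - 2*2 = -9 - 4 = -13)
a(P, v) = -1/20 (a(P, v) = 1/(-20) = -1/20)
I(r, J) = -1/20 + J*r (I(r, J) = J*r - 1/20 = -1/20 + J*r)
(-46*5)*I(y, s) = (-46*5)*(-1/20 - 13*6) = -230*(-1/20 - 78) = -230*(-1561/20) = 35903/2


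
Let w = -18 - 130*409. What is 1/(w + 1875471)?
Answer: 1/1822283 ≈ 5.4876e-7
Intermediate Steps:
w = -53188 (w = -18 - 53170 = -53188)
1/(w + 1875471) = 1/(-53188 + 1875471) = 1/1822283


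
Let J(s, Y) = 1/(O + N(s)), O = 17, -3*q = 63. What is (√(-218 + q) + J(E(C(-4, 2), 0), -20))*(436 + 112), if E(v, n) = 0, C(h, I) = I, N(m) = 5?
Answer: 274/11 + 548*I*√239 ≈ 24.909 + 8471.9*I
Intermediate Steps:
q = -21 (q = -⅓*63 = -21)
J(s, Y) = 1/22 (J(s, Y) = 1/(17 + 5) = 1/22)
(√(-218 + q) + J(E(C(-4, 2), 0), -20))*(436 + 112) = (√(-218 - 21) + 1/22)*(436 + 112) = (√(-239) + 1/22)*548 = (I*√239 + 1/22)*548 = (1/22 + I*√239)*548 = 274/11 + 548*I*√239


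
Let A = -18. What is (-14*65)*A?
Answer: 16380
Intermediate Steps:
(-14*65)*A = -14*65*(-18) = -910*(-18) = 16380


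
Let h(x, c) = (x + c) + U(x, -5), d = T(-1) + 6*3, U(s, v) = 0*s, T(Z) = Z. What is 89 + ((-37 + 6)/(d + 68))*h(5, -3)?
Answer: 7503/85 ≈ 88.271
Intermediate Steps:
U(s, v) = 0
d = 17 (d = -1 + 6*3 = -1 + 18 = 17)
h(x, c) = c + x (h(x, c) = (x + c) + 0 = (c + x) + 0 = c + x)
89 + ((-37 + 6)/(d + 68))*h(5, -3) = 89 + ((-37 + 6)/(17 + 68))*(-3 + 5) = 89 - 31/85*2 = 89 - 62/85 = 7503/85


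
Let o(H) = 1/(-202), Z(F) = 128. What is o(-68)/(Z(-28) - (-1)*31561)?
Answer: -1/6401178 ≈ -1.5622e-7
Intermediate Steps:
o(H) = -1/202
o(-68)/(Z(-28) - (-1)*31561) = -1/(202*(128 - (-1)*31561)) = -1/(202*(128 - 1*(-31561))) = -1/(202*(128 + 31561)) = -1/202/31689 = -1/202*1/31689 = -1/6401178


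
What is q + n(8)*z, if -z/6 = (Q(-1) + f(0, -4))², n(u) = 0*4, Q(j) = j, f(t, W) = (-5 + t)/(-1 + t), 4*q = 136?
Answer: 34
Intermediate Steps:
q = 34 (q = (¼)*136 = 34)
f(t, W) = (-5 + t)/(-1 + t)
n(u) = 0
z = -96 (z = -6*(-1 + (-5 + 0)/(-1 + 0))² = -6*(-1 - 5/(-1))² = -6*(-1 - 1*(-5))² = -6*(-1 + 5)² = -6*4² = -6*16 = -96)
q + n(8)*z = 34 + 0*(-96) = 34 + 0 = 34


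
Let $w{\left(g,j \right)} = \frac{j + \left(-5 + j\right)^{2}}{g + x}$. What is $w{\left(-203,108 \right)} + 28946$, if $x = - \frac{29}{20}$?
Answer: $\frac{118145854}{4089} \approx 28894.0$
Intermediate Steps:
$x = - \frac{29}{20}$ ($x = \left(-29\right) \frac{1}{20} = - \frac{29}{20} \approx -1.45$)
$w{\left(g,j \right)} = \frac{j + \left(-5 + j\right)^{2}}{- \frac{29}{20} + g}$ ($w{\left(g,j \right)} = \frac{j + \left(-5 + j\right)^{2}}{g - \frac{29}{20}} = \frac{j + \left(-5 + j\right)^{2}}{- \frac{29}{20} + g}$)
$w{\left(-203,108 \right)} + 28946 = \frac{20 \left(108 + \left(-5 + 108\right)^{2}\right)}{-29 + 20 \left(-203\right)} + 28946 = \frac{20 \left(108 + 103^{2}\right)}{-29 - 4060} + 28946 = \frac{20 \left(108 + 10609\right)}{-4089} + 28946 = 20 \left(- \frac{1}{4089}\right) 10717 + 28946 = - \frac{214340}{4089} + 28946 = \frac{118145854}{4089}$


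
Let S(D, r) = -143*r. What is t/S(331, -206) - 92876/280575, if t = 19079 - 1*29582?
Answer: -5682820433/8265178350 ≈ -0.68756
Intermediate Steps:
t = -10503 (t = 19079 - 29582 = -10503)
t/S(331, -206) - 92876/280575 = -10503/((-143*(-206))) - 92876/280575 = -10503/29458 - 92876*1/280575 = -10503*1/29458 - 92876/280575 = -10503/29458 - 92876/280575 = -5682820433/8265178350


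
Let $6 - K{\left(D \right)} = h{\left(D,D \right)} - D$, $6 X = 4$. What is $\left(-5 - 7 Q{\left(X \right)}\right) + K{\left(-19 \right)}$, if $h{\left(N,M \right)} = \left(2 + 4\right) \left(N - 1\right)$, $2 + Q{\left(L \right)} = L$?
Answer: $\frac{334}{3} \approx 111.33$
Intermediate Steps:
$X = \frac{2}{3}$ ($X = \frac{1}{6} \cdot 4 = \frac{2}{3} \approx 0.66667$)
$Q{\left(L \right)} = -2 + L$
$h{\left(N,M \right)} = -6 + 6 N$ ($h{\left(N,M \right)} = 6 \left(-1 + N\right) = -6 + 6 N$)
$K{\left(D \right)} = 12 - 5 D$ ($K{\left(D \right)} = 6 - \left(\left(-6 + 6 D\right) - D\right) = 6 - \left(-6 + 5 D\right) = 12 - 5 D$)
$\left(-5 - 7 Q{\left(X \right)}\right) + K{\left(-19 \right)} = \left(-5 - 7 \left(-2 + \frac{2}{3}\right)\right) + \left(12 - -95\right) = \left(-5 - - \frac{28}{3}\right) + \left(12 + 95\right) = \left(-5 + \frac{28}{3}\right) + 107 = \frac{13}{3} + 107 = \frac{334}{3}$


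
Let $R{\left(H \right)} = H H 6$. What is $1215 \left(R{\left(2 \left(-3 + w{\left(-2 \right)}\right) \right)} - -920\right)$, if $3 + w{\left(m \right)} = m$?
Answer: $2984040$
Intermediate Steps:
$w{\left(m \right)} = -3 + m$
$R{\left(H \right)} = 6 H^{2}$ ($R{\left(H \right)} = H^{2} \cdot 6 = 6 H^{2}$)
$1215 \left(R{\left(2 \left(-3 + w{\left(-2 \right)}\right) \right)} - -920\right) = 1215 \left(6 \left(2 \left(-3 - 5\right)\right)^{2} - -920\right) = 1215 \left(6 \left(2 \left(-3 - 5\right)\right)^{2} + 920\right) = 1215 \left(6 \left(2 \left(-8\right)\right)^{2} + 920\right) = 1215 \left(6 \left(-16\right)^{2} + 920\right) = 1215 \left(6 \cdot 256 + 920\right) = 1215 \left(1536 + 920\right) = 1215 \cdot 2456 = 2984040$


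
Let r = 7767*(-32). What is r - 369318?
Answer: -617862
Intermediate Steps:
r = -248544
r - 369318 = -248544 - 369318 = -617862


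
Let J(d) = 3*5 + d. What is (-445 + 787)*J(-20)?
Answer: -1710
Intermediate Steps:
J(d) = 15 + d
(-445 + 787)*J(-20) = (-445 + 787)*(15 - 20) = 342*(-5) = -1710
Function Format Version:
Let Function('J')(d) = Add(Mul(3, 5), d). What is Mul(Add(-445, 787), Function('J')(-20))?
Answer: -1710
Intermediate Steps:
Function('J')(d) = Add(15, d)
Mul(Add(-445, 787), Function('J')(-20)) = Mul(Add(-445, 787), Add(15, -20)) = Mul(342, -5) = -1710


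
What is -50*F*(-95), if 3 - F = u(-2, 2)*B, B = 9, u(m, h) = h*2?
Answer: -156750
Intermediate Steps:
u(m, h) = 2*h
F = -33 (F = 3 - 2*2*9 = 3 - 4*9 = 3 - 1*36 = 3 - 36 = -33)
-50*F*(-95) = -50*(-33)*(-95) = 1650*(-95) = -156750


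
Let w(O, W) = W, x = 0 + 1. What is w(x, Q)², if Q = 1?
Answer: 1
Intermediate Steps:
x = 1
w(x, Q)² = 1² = 1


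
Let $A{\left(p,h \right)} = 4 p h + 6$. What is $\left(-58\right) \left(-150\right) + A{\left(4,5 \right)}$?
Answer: $8786$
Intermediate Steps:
$A{\left(p,h \right)} = 6 + 4 h p$ ($A{\left(p,h \right)} = 4 h p + 6 = 6 + 4 h p$)
$\left(-58\right) \left(-150\right) + A{\left(4,5 \right)} = \left(-58\right) \left(-150\right) + \left(6 + 4 \cdot 5 \cdot 4\right) = 8700 + \left(6 + 80\right) = 8700 + 86 = 8786$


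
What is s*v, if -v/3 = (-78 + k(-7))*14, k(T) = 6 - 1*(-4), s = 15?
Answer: 42840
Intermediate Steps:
k(T) = 10 (k(T) = 6 + 4 = 10)
v = 2856 (v = -3*(-78 + 10)*14 = -(-204)*14 = -3*(-952) = 2856)
s*v = 15*2856 = 42840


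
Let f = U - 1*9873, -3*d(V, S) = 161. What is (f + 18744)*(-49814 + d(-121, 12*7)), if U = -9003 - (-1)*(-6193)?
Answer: 946238975/3 ≈ 3.1541e+8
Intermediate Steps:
U = -15196 (U = -9003 - 1*6193 = -9003 - 6193 = -15196)
d(V, S) = -161/3 (d(V, S) = -⅓*161 = -161/3)
f = -25069 (f = -15196 - 1*9873 = -15196 - 9873 = -25069)
(f + 18744)*(-49814 + d(-121, 12*7)) = (-25069 + 18744)*(-49814 - 161/3) = -6325*(-149603/3) = 946238975/3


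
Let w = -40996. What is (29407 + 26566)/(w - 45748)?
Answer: -55973/86744 ≈ -0.64527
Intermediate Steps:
(29407 + 26566)/(w - 45748) = (29407 + 26566)/(-40996 - 45748) = 55973/(-86744) = 55973*(-1/86744) = -55973/86744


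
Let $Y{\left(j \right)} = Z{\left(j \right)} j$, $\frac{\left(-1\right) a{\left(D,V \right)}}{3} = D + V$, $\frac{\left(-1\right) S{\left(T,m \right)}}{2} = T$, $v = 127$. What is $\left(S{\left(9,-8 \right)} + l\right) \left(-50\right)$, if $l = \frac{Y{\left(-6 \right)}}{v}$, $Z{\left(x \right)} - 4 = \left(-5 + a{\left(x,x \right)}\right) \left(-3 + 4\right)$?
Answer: $\frac{124800}{127} \approx 982.68$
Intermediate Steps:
$S{\left(T,m \right)} = - 2 T$
$a{\left(D,V \right)} = - 3 D - 3 V$ ($a{\left(D,V \right)} = - 3 \left(D + V\right) = - 3 D - 3 V$)
$Z{\left(x \right)} = -1 - 6 x$ ($Z{\left(x \right)} = 4 + \left(-5 - 6 x\right) \left(-3 + 4\right) = 4 + \left(-5 - 6 x\right) 1 = 4 - \left(5 + 6 x\right) = -1 - 6 x$)
$Y{\left(j \right)} = j \left(-1 - 6 j\right)$ ($Y{\left(j \right)} = \left(-1 - 6 j\right) j = j \left(-1 - 6 j\right)$)
$l = - \frac{210}{127}$ ($l = \frac{\left(-1\right) \left(-6\right) \left(1 + 6 \left(-6\right)\right)}{127} = \left(-1\right) \left(-6\right) \left(1 - 36\right) \frac{1}{127} = \left(-1\right) \left(-6\right) \left(-35\right) \frac{1}{127} = \left(-210\right) \frac{1}{127} = - \frac{210}{127} \approx -1.6535$)
$\left(S{\left(9,-8 \right)} + l\right) \left(-50\right) = \left(\left(-2\right) 9 - \frac{210}{127}\right) \left(-50\right) = \left(-18 - \frac{210}{127}\right) \left(-50\right) = \left(- \frac{2496}{127}\right) \left(-50\right) = \frac{124800}{127}$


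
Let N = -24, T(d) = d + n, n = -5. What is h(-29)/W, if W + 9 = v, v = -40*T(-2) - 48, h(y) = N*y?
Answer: 696/223 ≈ 3.1211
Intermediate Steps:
T(d) = -5 + d (T(d) = d - 5 = -5 + d)
h(y) = -24*y
v = 232 (v = -40*(-5 - 2) - 48 = -40*(-7) - 48 = 280 - 48 = 232)
W = 223 (W = -9 + 232 = 223)
h(-29)/W = -24*(-29)/223 = 696*(1/223) = 696/223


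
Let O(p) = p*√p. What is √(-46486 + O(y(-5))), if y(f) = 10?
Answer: √(-46486 + 10*√10) ≈ 215.53*I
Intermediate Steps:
O(p) = p^(3/2)
√(-46486 + O(y(-5))) = √(-46486 + 10^(3/2)) = √(-46486 + 10*√10)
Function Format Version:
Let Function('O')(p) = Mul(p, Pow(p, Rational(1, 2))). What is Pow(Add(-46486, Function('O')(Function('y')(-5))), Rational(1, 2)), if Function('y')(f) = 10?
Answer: Pow(Add(-46486, Mul(10, Pow(10, Rational(1, 2)))), Rational(1, 2)) ≈ Mul(215.53, I)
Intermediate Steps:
Function('O')(p) = Pow(p, Rational(3, 2))
Pow(Add(-46486, Function('O')(Function('y')(-5))), Rational(1, 2)) = Pow(Add(-46486, Pow(10, Rational(3, 2))), Rational(1, 2)) = Pow(Add(-46486, Mul(10, Pow(10, Rational(1, 2)))), Rational(1, 2))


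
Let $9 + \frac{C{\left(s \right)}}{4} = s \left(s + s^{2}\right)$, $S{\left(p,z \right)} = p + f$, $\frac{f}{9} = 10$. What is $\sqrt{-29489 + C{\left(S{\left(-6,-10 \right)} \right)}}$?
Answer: $\sqrt{2369515} \approx 1539.3$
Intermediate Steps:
$f = 90$ ($f = 9 \cdot 10 = 90$)
$S{\left(p,z \right)} = 90 + p$ ($S{\left(p,z \right)} = p + 90 = 90 + p$)
$C{\left(s \right)} = -36 + 4 s \left(s + s^{2}\right)$
$\sqrt{-29489 + C{\left(S{\left(-6,-10 \right)} \right)}} = \sqrt{-29489 + \left(-36 + 4 \left(90 - 6\right)^{2} + 4 \left(90 - 6\right)^{3}\right)} = \sqrt{-29489 + \left(-36 + 4 \cdot 84^{2} + 4 \cdot 84^{3}\right)} = \sqrt{-29489 + \left(-36 + 4 \cdot 7056 + 4 \cdot 592704\right)} = \sqrt{-29489 + \left(-36 + 28224 + 2370816\right)} = \sqrt{-29489 + 2399004} = \sqrt{2369515}$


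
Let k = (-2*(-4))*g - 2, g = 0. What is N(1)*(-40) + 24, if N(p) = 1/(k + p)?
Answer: 64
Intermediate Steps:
k = -2 (k = -2*(-4)*0 - 2 = 8*0 - 2 = 0 - 2 = -2)
N(p) = 1/(-2 + p)
N(1)*(-40) + 24 = -40/(-2 + 1) + 24 = -40/(-1) + 24 = -1*(-40) + 24 = 40 + 24 = 64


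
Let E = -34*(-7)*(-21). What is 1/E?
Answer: -1/4998 ≈ -0.00020008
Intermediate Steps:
E = -4998 (E = 238*(-21) = -4998)
1/E = 1/(-4998) = -1/4998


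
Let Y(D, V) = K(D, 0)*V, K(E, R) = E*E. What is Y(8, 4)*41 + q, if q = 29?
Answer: 10525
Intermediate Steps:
K(E, R) = E**2
Y(D, V) = V*D**2 (Y(D, V) = D**2*V = V*D**2)
Y(8, 4)*41 + q = (4*8**2)*41 + 29 = (4*64)*41 + 29 = 256*41 + 29 = 10496 + 29 = 10525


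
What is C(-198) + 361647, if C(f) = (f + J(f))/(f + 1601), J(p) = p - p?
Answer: 507390543/1403 ≈ 3.6165e+5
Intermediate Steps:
J(p) = 0
C(f) = f/(1601 + f) (C(f) = (f + 0)/(f + 1601) = f/(1601 + f))
C(-198) + 361647 = -198/(1601 - 198) + 361647 = -198/1403 + 361647 = 507390543/1403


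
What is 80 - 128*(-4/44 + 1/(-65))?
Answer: 66928/715 ≈ 93.606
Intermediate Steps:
80 - 128*(-4/44 + 1/(-65)) = 80 - 128*(-4*1/44 + 1*(-1/65)) = 80 - 128*(-1/11 - 1/65) = 80 - 128*(-76/715) = 80 + 9728/715 = 66928/715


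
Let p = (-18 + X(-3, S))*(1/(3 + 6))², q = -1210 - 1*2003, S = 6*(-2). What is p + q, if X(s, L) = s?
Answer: -86758/27 ≈ -3213.3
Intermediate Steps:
S = -12
q = -3213 (q = -1210 - 2003 = -3213)
p = -7/27 (p = (-18 - 3)*(1/(3 + 6))² = -21*(1/9)² = -21*(⅑)² = -21*1/81 = -7/27 ≈ -0.25926)
p + q = -7/27 - 3213 = -86758/27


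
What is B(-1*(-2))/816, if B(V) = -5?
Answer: -5/816 ≈ -0.0061274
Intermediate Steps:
B(-1*(-2))/816 = -5/816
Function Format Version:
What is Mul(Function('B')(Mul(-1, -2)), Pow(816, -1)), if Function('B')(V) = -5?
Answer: Rational(-5, 816) ≈ -0.0061274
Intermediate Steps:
Mul(Function('B')(Mul(-1, -2)), Pow(816, -1)) = Mul(-5, Pow(816, -1)) = Mul(-5, Rational(1, 816)) = Rational(-5, 816)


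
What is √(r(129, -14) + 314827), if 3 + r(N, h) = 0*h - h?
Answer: 3*√34982 ≈ 561.10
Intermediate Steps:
r(N, h) = -3 - h (r(N, h) = -3 + (0*h - h) = -3 + (0 - h) = -3 - h)
√(r(129, -14) + 314827) = √((-3 - 1*(-14)) + 314827) = √((-3 + 14) + 314827) = √(11 + 314827) = √314838 = 3*√34982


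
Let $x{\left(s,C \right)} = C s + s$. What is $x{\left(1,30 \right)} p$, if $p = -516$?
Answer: $-15996$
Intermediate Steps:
$x{\left(s,C \right)} = s + C s$
$x{\left(1,30 \right)} p = 1 \left(1 + 30\right) \left(-516\right) = 1 \cdot 31 \left(-516\right) = 31 \left(-516\right) = -15996$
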